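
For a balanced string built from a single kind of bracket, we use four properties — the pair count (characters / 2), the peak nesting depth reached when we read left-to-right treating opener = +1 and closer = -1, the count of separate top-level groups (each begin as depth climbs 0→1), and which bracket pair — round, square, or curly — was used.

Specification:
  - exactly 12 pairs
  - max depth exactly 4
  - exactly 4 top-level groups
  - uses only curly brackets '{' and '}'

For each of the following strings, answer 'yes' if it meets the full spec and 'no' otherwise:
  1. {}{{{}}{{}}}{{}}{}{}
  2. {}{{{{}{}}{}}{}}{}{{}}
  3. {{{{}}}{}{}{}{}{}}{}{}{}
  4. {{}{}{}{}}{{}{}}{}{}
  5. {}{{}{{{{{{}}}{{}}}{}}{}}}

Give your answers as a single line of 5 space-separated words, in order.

Answer: no no yes no no

Derivation:
String 1 '{}{{{}}{{}}}{{}}{}{}': depth seq [1 0 1 2 3 2 1 2 3 2 1 0 1 2 1 0 1 0 1 0]
  -> pairs=10 depth=3 groups=5 -> no
String 2 '{}{{{{}{}}{}}{}}{}{{}}': depth seq [1 0 1 2 3 4 3 4 3 2 3 2 1 2 1 0 1 0 1 2 1 0]
  -> pairs=11 depth=4 groups=4 -> no
String 3 '{{{{}}}{}{}{}{}{}}{}{}{}': depth seq [1 2 3 4 3 2 1 2 1 2 1 2 1 2 1 2 1 0 1 0 1 0 1 0]
  -> pairs=12 depth=4 groups=4 -> yes
String 4 '{{}{}{}{}}{{}{}}{}{}': depth seq [1 2 1 2 1 2 1 2 1 0 1 2 1 2 1 0 1 0 1 0]
  -> pairs=10 depth=2 groups=4 -> no
String 5 '{}{{}{{{{{{}}}{{}}}{}}{}}}': depth seq [1 0 1 2 1 2 3 4 5 6 7 6 5 4 5 6 5 4 3 4 3 2 3 2 1 0]
  -> pairs=13 depth=7 groups=2 -> no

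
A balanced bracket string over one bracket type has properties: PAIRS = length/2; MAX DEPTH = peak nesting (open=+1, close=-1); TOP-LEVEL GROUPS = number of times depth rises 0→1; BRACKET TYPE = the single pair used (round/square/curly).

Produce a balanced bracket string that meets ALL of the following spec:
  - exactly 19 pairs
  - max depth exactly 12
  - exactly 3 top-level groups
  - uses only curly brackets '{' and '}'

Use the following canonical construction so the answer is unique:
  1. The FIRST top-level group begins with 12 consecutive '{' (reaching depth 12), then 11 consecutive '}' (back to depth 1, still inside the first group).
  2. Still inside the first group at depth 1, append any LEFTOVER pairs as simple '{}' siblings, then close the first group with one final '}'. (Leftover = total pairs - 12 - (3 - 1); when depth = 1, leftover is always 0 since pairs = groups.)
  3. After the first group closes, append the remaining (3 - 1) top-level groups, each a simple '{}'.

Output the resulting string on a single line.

Spec: pairs=19 depth=12 groups=3
Leftover pairs = 19 - 12 - (3-1) = 5
First group: deep chain of depth 12 + 5 sibling pairs
Remaining 2 groups: simple '{}' each

Answer: {{{{{{{{{{{{}}}}}}}}}}}{}{}{}{}{}}{}{}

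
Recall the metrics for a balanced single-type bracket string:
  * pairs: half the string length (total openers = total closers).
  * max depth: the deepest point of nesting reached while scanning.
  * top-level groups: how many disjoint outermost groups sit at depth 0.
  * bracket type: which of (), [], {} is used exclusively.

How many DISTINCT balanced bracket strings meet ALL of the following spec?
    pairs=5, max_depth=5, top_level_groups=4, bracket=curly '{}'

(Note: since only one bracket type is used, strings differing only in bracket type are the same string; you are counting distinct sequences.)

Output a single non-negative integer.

Answer: 0

Derivation:
Spec: pairs=5 depth=5 groups=4
Count(depth <= 5) = 4
Count(depth <= 4) = 4
Count(depth == 5) = 4 - 4 = 0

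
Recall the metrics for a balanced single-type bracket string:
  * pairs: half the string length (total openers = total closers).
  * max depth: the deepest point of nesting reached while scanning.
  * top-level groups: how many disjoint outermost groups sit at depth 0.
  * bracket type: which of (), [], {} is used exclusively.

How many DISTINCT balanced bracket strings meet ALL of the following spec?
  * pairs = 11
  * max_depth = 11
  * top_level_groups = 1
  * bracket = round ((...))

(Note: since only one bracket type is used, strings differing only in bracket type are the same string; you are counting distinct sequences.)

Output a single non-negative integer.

Answer: 1

Derivation:
Spec: pairs=11 depth=11 groups=1
Count(depth <= 11) = 16796
Count(depth <= 10) = 16795
Count(depth == 11) = 16796 - 16795 = 1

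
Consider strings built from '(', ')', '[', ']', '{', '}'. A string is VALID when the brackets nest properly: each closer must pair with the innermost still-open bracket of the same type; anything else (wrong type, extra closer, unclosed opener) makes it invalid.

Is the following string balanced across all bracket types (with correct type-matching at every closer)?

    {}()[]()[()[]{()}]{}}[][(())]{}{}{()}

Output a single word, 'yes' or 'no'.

pos 0: push '{'; stack = {
pos 1: '}' matches '{'; pop; stack = (empty)
pos 2: push '('; stack = (
pos 3: ')' matches '('; pop; stack = (empty)
pos 4: push '['; stack = [
pos 5: ']' matches '['; pop; stack = (empty)
pos 6: push '('; stack = (
pos 7: ')' matches '('; pop; stack = (empty)
pos 8: push '['; stack = [
pos 9: push '('; stack = [(
pos 10: ')' matches '('; pop; stack = [
pos 11: push '['; stack = [[
pos 12: ']' matches '['; pop; stack = [
pos 13: push '{'; stack = [{
pos 14: push '('; stack = [{(
pos 15: ')' matches '('; pop; stack = [{
pos 16: '}' matches '{'; pop; stack = [
pos 17: ']' matches '['; pop; stack = (empty)
pos 18: push '{'; stack = {
pos 19: '}' matches '{'; pop; stack = (empty)
pos 20: saw closer '}' but stack is empty → INVALID
Verdict: unmatched closer '}' at position 20 → no

Answer: no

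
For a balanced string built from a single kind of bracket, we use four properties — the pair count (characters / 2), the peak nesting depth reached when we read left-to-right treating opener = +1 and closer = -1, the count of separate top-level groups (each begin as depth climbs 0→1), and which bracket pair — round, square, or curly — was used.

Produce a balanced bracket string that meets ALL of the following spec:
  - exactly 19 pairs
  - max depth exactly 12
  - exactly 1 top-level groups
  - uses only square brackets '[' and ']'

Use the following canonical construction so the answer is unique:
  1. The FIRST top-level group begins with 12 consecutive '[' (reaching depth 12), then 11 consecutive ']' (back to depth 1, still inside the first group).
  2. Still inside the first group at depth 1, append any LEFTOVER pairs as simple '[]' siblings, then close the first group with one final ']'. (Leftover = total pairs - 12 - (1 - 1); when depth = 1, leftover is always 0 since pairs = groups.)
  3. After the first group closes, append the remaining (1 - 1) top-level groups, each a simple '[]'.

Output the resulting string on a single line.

Answer: [[[[[[[[[[[[]]]]]]]]]]][][][][][][][]]

Derivation:
Spec: pairs=19 depth=12 groups=1
Leftover pairs = 19 - 12 - (1-1) = 7
First group: deep chain of depth 12 + 7 sibling pairs
Remaining 0 groups: simple '[]' each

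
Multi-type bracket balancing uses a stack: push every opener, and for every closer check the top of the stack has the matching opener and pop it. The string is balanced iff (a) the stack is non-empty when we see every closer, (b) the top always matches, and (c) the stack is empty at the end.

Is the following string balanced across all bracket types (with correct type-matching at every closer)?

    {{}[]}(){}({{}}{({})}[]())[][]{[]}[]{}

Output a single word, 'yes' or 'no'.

Answer: yes

Derivation:
pos 0: push '{'; stack = {
pos 1: push '{'; stack = {{
pos 2: '}' matches '{'; pop; stack = {
pos 3: push '['; stack = {[
pos 4: ']' matches '['; pop; stack = {
pos 5: '}' matches '{'; pop; stack = (empty)
pos 6: push '('; stack = (
pos 7: ')' matches '('; pop; stack = (empty)
pos 8: push '{'; stack = {
pos 9: '}' matches '{'; pop; stack = (empty)
pos 10: push '('; stack = (
pos 11: push '{'; stack = ({
pos 12: push '{'; stack = ({{
pos 13: '}' matches '{'; pop; stack = ({
pos 14: '}' matches '{'; pop; stack = (
pos 15: push '{'; stack = ({
pos 16: push '('; stack = ({(
pos 17: push '{'; stack = ({({
pos 18: '}' matches '{'; pop; stack = ({(
pos 19: ')' matches '('; pop; stack = ({
pos 20: '}' matches '{'; pop; stack = (
pos 21: push '['; stack = ([
pos 22: ']' matches '['; pop; stack = (
pos 23: push '('; stack = ((
pos 24: ')' matches '('; pop; stack = (
pos 25: ')' matches '('; pop; stack = (empty)
pos 26: push '['; stack = [
pos 27: ']' matches '['; pop; stack = (empty)
pos 28: push '['; stack = [
pos 29: ']' matches '['; pop; stack = (empty)
pos 30: push '{'; stack = {
pos 31: push '['; stack = {[
pos 32: ']' matches '['; pop; stack = {
pos 33: '}' matches '{'; pop; stack = (empty)
pos 34: push '['; stack = [
pos 35: ']' matches '['; pop; stack = (empty)
pos 36: push '{'; stack = {
pos 37: '}' matches '{'; pop; stack = (empty)
end: stack empty → VALID
Verdict: properly nested → yes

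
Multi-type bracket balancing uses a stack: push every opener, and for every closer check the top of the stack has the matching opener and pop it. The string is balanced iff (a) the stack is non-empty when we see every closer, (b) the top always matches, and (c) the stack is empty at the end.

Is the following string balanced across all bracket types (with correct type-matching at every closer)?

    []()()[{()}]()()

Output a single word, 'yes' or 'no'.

Answer: yes

Derivation:
pos 0: push '['; stack = [
pos 1: ']' matches '['; pop; stack = (empty)
pos 2: push '('; stack = (
pos 3: ')' matches '('; pop; stack = (empty)
pos 4: push '('; stack = (
pos 5: ')' matches '('; pop; stack = (empty)
pos 6: push '['; stack = [
pos 7: push '{'; stack = [{
pos 8: push '('; stack = [{(
pos 9: ')' matches '('; pop; stack = [{
pos 10: '}' matches '{'; pop; stack = [
pos 11: ']' matches '['; pop; stack = (empty)
pos 12: push '('; stack = (
pos 13: ')' matches '('; pop; stack = (empty)
pos 14: push '('; stack = (
pos 15: ')' matches '('; pop; stack = (empty)
end: stack empty → VALID
Verdict: properly nested → yes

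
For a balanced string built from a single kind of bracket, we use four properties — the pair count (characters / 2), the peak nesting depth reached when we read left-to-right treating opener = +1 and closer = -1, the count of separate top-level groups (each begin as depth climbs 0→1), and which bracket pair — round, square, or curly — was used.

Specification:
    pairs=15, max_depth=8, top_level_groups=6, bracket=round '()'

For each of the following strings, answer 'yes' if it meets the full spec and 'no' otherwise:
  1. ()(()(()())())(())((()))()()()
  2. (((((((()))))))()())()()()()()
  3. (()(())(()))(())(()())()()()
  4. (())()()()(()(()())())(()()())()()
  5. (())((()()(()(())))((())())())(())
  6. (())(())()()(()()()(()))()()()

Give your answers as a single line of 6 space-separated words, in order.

String 1 '()(()(()())())(())((()))()()()': depth seq [1 0 1 2 1 2 3 2 3 2 1 2 1 0 1 2 1 0 1 2 3 2 1 0 1 0 1 0 1 0]
  -> pairs=15 depth=3 groups=7 -> no
String 2 '(((((((()))))))()())()()()()()': depth seq [1 2 3 4 5 6 7 8 7 6 5 4 3 2 1 2 1 2 1 0 1 0 1 0 1 0 1 0 1 0]
  -> pairs=15 depth=8 groups=6 -> yes
String 3 '(()(())(()))(())(()())()()()': depth seq [1 2 1 2 3 2 1 2 3 2 1 0 1 2 1 0 1 2 1 2 1 0 1 0 1 0 1 0]
  -> pairs=14 depth=3 groups=6 -> no
String 4 '(())()()()(()(()())())(()()())()()': depth seq [1 2 1 0 1 0 1 0 1 0 1 2 1 2 3 2 3 2 1 2 1 0 1 2 1 2 1 2 1 0 1 0 1 0]
  -> pairs=17 depth=3 groups=8 -> no
String 5 '(())((()()(()(())))((())())())(())': depth seq [1 2 1 0 1 2 3 2 3 2 3 4 3 4 5 4 3 2 1 2 3 4 3 2 3 2 1 2 1 0 1 2 1 0]
  -> pairs=17 depth=5 groups=3 -> no
String 6 '(())(())()()(()()()(()))()()()': depth seq [1 2 1 0 1 2 1 0 1 0 1 0 1 2 1 2 1 2 1 2 3 2 1 0 1 0 1 0 1 0]
  -> pairs=15 depth=3 groups=8 -> no

Answer: no yes no no no no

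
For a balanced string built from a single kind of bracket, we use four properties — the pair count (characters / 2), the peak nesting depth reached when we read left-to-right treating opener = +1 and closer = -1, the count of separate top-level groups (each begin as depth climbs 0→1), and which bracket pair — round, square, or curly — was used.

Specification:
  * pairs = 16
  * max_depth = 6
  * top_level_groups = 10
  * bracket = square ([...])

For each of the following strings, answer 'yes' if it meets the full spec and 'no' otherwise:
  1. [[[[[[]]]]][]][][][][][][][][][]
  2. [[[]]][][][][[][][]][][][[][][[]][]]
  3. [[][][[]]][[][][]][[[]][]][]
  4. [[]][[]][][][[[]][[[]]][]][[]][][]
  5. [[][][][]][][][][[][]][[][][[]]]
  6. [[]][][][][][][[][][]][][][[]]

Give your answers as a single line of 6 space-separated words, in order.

String 1 '[[[[[[]]]]][]][][][][][][][][][]': depth seq [1 2 3 4 5 6 5 4 3 2 1 2 1 0 1 0 1 0 1 0 1 0 1 0 1 0 1 0 1 0 1 0]
  -> pairs=16 depth=6 groups=10 -> yes
String 2 '[[[]]][][][][[][][]][][][[][][[]][]]': depth seq [1 2 3 2 1 0 1 0 1 0 1 0 1 2 1 2 1 2 1 0 1 0 1 0 1 2 1 2 1 2 3 2 1 2 1 0]
  -> pairs=18 depth=3 groups=8 -> no
String 3 '[[][][[]]][[][][]][[[]][]][]': depth seq [1 2 1 2 1 2 3 2 1 0 1 2 1 2 1 2 1 0 1 2 3 2 1 2 1 0 1 0]
  -> pairs=14 depth=3 groups=4 -> no
String 4 '[[]][[]][][][[[]][[[]]][]][[]][][]': depth seq [1 2 1 0 1 2 1 0 1 0 1 0 1 2 3 2 1 2 3 4 3 2 1 2 1 0 1 2 1 0 1 0 1 0]
  -> pairs=17 depth=4 groups=8 -> no
String 5 '[[][][][]][][][][[][]][[][][[]]]': depth seq [1 2 1 2 1 2 1 2 1 0 1 0 1 0 1 0 1 2 1 2 1 0 1 2 1 2 1 2 3 2 1 0]
  -> pairs=16 depth=3 groups=6 -> no
String 6 '[[]][][][][][][[][][]][][][[]]': depth seq [1 2 1 0 1 0 1 0 1 0 1 0 1 0 1 2 1 2 1 2 1 0 1 0 1 0 1 2 1 0]
  -> pairs=15 depth=2 groups=10 -> no

Answer: yes no no no no no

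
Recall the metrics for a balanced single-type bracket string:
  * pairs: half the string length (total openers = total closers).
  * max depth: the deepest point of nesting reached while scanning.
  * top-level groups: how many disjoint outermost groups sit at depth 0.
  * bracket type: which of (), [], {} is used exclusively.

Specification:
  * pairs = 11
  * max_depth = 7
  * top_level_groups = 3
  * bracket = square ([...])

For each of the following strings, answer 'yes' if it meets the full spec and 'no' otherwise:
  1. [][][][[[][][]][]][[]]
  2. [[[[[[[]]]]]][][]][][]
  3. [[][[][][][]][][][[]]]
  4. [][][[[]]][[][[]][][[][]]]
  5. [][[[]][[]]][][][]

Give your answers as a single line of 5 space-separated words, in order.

Answer: no yes no no no

Derivation:
String 1 '[][][][[[][][]][]][[]]': depth seq [1 0 1 0 1 0 1 2 3 2 3 2 3 2 1 2 1 0 1 2 1 0]
  -> pairs=11 depth=3 groups=5 -> no
String 2 '[[[[[[[]]]]]][][]][][]': depth seq [1 2 3 4 5 6 7 6 5 4 3 2 1 2 1 2 1 0 1 0 1 0]
  -> pairs=11 depth=7 groups=3 -> yes
String 3 '[[][[][][][]][][][[]]]': depth seq [1 2 1 2 3 2 3 2 3 2 3 2 1 2 1 2 1 2 3 2 1 0]
  -> pairs=11 depth=3 groups=1 -> no
String 4 '[][][[[]]][[][[]][][[][]]]': depth seq [1 0 1 0 1 2 3 2 1 0 1 2 1 2 3 2 1 2 1 2 3 2 3 2 1 0]
  -> pairs=13 depth=3 groups=4 -> no
String 5 '[][[[]][[]]][][][]': depth seq [1 0 1 2 3 2 1 2 3 2 1 0 1 0 1 0 1 0]
  -> pairs=9 depth=3 groups=5 -> no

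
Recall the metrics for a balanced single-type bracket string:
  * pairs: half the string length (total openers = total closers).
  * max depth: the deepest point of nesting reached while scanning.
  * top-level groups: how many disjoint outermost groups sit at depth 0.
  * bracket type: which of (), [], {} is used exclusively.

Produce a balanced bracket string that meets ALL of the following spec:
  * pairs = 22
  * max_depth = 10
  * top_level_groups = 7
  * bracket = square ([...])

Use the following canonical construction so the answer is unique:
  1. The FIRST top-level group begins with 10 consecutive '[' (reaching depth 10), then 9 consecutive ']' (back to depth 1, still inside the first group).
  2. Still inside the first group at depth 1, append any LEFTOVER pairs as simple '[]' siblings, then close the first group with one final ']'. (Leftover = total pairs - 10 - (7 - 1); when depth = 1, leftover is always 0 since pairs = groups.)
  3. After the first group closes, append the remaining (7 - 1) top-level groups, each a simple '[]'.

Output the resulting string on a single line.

Answer: [[[[[[[[[[]]]]]]]]][][][][][][]][][][][][][]

Derivation:
Spec: pairs=22 depth=10 groups=7
Leftover pairs = 22 - 10 - (7-1) = 6
First group: deep chain of depth 10 + 6 sibling pairs
Remaining 6 groups: simple '[]' each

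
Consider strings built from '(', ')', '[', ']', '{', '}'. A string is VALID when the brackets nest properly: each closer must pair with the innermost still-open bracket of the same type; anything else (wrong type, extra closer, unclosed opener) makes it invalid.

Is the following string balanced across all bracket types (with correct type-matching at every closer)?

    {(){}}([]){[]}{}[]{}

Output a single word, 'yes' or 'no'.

Answer: yes

Derivation:
pos 0: push '{'; stack = {
pos 1: push '('; stack = {(
pos 2: ')' matches '('; pop; stack = {
pos 3: push '{'; stack = {{
pos 4: '}' matches '{'; pop; stack = {
pos 5: '}' matches '{'; pop; stack = (empty)
pos 6: push '('; stack = (
pos 7: push '['; stack = ([
pos 8: ']' matches '['; pop; stack = (
pos 9: ')' matches '('; pop; stack = (empty)
pos 10: push '{'; stack = {
pos 11: push '['; stack = {[
pos 12: ']' matches '['; pop; stack = {
pos 13: '}' matches '{'; pop; stack = (empty)
pos 14: push '{'; stack = {
pos 15: '}' matches '{'; pop; stack = (empty)
pos 16: push '['; stack = [
pos 17: ']' matches '['; pop; stack = (empty)
pos 18: push '{'; stack = {
pos 19: '}' matches '{'; pop; stack = (empty)
end: stack empty → VALID
Verdict: properly nested → yes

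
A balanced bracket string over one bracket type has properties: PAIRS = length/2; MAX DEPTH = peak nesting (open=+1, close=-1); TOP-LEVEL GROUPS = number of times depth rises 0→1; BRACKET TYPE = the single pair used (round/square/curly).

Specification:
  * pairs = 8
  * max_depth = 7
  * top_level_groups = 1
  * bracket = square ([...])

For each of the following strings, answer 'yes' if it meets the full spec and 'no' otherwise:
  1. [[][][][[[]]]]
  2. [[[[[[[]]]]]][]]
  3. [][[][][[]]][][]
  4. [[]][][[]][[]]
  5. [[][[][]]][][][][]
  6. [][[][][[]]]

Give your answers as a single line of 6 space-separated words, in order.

Answer: no yes no no no no

Derivation:
String 1 '[[][][][[[]]]]': depth seq [1 2 1 2 1 2 1 2 3 4 3 2 1 0]
  -> pairs=7 depth=4 groups=1 -> no
String 2 '[[[[[[[]]]]]][]]': depth seq [1 2 3 4 5 6 7 6 5 4 3 2 1 2 1 0]
  -> pairs=8 depth=7 groups=1 -> yes
String 3 '[][[][][[]]][][]': depth seq [1 0 1 2 1 2 1 2 3 2 1 0 1 0 1 0]
  -> pairs=8 depth=3 groups=4 -> no
String 4 '[[]][][[]][[]]': depth seq [1 2 1 0 1 0 1 2 1 0 1 2 1 0]
  -> pairs=7 depth=2 groups=4 -> no
String 5 '[[][[][]]][][][][]': depth seq [1 2 1 2 3 2 3 2 1 0 1 0 1 0 1 0 1 0]
  -> pairs=9 depth=3 groups=5 -> no
String 6 '[][[][][[]]]': depth seq [1 0 1 2 1 2 1 2 3 2 1 0]
  -> pairs=6 depth=3 groups=2 -> no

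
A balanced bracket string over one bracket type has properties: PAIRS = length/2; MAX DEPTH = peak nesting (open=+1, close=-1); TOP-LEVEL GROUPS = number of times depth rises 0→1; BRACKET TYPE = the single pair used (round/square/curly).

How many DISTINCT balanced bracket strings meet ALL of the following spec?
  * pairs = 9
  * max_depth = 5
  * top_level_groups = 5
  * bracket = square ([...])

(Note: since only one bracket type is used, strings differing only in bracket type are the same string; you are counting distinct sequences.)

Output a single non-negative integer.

Spec: pairs=9 depth=5 groups=5
Count(depth <= 5) = 275
Count(depth <= 4) = 270
Count(depth == 5) = 275 - 270 = 5

Answer: 5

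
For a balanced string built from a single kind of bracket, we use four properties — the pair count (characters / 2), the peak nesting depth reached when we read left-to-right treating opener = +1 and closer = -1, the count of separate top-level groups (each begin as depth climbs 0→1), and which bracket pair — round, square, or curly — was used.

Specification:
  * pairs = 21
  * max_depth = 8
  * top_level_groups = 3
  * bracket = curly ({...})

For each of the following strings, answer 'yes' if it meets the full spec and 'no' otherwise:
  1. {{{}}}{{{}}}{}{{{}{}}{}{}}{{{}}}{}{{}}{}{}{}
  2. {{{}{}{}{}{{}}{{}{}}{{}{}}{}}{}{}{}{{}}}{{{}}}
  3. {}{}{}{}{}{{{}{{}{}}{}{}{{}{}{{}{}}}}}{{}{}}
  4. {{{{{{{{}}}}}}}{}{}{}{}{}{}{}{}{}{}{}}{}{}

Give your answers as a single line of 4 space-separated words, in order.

Answer: no no no yes

Derivation:
String 1 '{{{}}}{{{}}}{}{{{}{}}{}{}}{{{}}}{}{{}}{}{}{}': depth seq [1 2 3 2 1 0 1 2 3 2 1 0 1 0 1 2 3 2 3 2 1 2 1 2 1 0 1 2 3 2 1 0 1 0 1 2 1 0 1 0 1 0 1 0]
  -> pairs=22 depth=3 groups=10 -> no
String 2 '{{{}{}{}{}{{}}{{}{}}{{}{}}{}}{}{}{}{{}}}{{{}}}': depth seq [1 2 3 2 3 2 3 2 3 2 3 4 3 2 3 4 3 4 3 2 3 4 3 4 3 2 3 2 1 2 1 2 1 2 1 2 3 2 1 0 1 2 3 2 1 0]
  -> pairs=23 depth=4 groups=2 -> no
String 3 '{}{}{}{}{}{{{}{{}{}}{}{}{{}{}{{}{}}}}}{{}{}}': depth seq [1 0 1 0 1 0 1 0 1 0 1 2 3 2 3 4 3 4 3 2 3 2 3 2 3 4 3 4 3 4 5 4 5 4 3 2 1 0 1 2 1 2 1 0]
  -> pairs=22 depth=5 groups=7 -> no
String 4 '{{{{{{{{}}}}}}}{}{}{}{}{}{}{}{}{}{}{}}{}{}': depth seq [1 2 3 4 5 6 7 8 7 6 5 4 3 2 1 2 1 2 1 2 1 2 1 2 1 2 1 2 1 2 1 2 1 2 1 2 1 0 1 0 1 0]
  -> pairs=21 depth=8 groups=3 -> yes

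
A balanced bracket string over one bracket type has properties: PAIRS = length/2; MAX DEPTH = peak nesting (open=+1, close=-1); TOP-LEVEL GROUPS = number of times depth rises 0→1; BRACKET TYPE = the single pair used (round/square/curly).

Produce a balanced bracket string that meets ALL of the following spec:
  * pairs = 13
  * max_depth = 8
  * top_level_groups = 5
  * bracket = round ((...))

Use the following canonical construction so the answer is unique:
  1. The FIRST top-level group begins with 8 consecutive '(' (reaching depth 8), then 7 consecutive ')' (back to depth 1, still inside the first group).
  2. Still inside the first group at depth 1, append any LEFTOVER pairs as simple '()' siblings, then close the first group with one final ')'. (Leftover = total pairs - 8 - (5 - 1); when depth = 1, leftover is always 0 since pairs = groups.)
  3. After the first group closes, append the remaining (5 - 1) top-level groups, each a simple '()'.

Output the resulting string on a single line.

Answer: (((((((()))))))())()()()()

Derivation:
Spec: pairs=13 depth=8 groups=5
Leftover pairs = 13 - 8 - (5-1) = 1
First group: deep chain of depth 8 + 1 sibling pairs
Remaining 4 groups: simple '()' each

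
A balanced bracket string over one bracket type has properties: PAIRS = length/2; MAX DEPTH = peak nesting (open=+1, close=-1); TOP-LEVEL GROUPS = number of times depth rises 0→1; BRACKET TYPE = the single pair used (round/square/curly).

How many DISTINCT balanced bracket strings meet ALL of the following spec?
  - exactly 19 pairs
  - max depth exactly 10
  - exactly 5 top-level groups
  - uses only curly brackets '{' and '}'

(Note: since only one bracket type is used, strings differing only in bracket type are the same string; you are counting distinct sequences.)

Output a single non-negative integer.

Spec: pairs=19 depth=10 groups=5
Count(depth <= 10) = 123929320
Count(depth <= 9) = 123389920
Count(depth == 10) = 123929320 - 123389920 = 539400

Answer: 539400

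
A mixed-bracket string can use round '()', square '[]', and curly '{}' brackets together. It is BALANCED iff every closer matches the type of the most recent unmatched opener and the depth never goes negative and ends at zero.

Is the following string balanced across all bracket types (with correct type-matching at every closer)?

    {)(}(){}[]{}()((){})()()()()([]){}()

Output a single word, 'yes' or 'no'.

Answer: no

Derivation:
pos 0: push '{'; stack = {
pos 1: saw closer ')' but top of stack is '{' (expected '}') → INVALID
Verdict: type mismatch at position 1: ')' closes '{' → no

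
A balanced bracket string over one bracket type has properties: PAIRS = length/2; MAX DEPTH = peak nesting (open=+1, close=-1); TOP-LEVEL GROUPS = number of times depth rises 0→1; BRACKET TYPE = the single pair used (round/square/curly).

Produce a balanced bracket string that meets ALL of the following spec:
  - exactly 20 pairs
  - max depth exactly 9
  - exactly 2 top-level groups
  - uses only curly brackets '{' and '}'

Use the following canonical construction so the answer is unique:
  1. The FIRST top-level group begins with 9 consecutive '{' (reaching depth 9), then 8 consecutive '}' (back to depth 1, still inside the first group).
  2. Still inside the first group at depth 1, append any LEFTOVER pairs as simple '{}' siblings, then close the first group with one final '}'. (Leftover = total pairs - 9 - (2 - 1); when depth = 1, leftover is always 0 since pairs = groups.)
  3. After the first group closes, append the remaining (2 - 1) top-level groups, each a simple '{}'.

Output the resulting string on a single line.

Spec: pairs=20 depth=9 groups=2
Leftover pairs = 20 - 9 - (2-1) = 10
First group: deep chain of depth 9 + 10 sibling pairs
Remaining 1 groups: simple '{}' each

Answer: {{{{{{{{{}}}}}}}}{}{}{}{}{}{}{}{}{}{}}{}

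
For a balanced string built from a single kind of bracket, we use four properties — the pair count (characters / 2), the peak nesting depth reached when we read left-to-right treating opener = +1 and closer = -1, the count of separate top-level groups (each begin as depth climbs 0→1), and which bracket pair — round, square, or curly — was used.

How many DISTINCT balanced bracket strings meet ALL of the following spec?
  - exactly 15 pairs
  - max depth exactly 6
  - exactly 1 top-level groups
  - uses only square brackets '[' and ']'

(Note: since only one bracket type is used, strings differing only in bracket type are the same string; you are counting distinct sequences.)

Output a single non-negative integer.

Spec: pairs=15 depth=6 groups=1
Count(depth <= 6) = 1557649
Count(depth <= 5) = 797162
Count(depth == 6) = 1557649 - 797162 = 760487

Answer: 760487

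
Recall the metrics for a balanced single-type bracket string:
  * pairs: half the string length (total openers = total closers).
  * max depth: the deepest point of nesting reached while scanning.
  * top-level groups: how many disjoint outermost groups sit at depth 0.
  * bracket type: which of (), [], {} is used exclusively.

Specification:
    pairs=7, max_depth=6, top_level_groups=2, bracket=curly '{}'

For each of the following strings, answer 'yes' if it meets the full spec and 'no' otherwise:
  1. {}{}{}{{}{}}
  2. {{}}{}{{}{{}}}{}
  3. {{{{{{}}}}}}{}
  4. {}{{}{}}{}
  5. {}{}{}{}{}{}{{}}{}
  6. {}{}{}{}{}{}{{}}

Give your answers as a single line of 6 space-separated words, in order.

Answer: no no yes no no no

Derivation:
String 1 '{}{}{}{{}{}}': depth seq [1 0 1 0 1 0 1 2 1 2 1 0]
  -> pairs=6 depth=2 groups=4 -> no
String 2 '{{}}{}{{}{{}}}{}': depth seq [1 2 1 0 1 0 1 2 1 2 3 2 1 0 1 0]
  -> pairs=8 depth=3 groups=4 -> no
String 3 '{{{{{{}}}}}}{}': depth seq [1 2 3 4 5 6 5 4 3 2 1 0 1 0]
  -> pairs=7 depth=6 groups=2 -> yes
String 4 '{}{{}{}}{}': depth seq [1 0 1 2 1 2 1 0 1 0]
  -> pairs=5 depth=2 groups=3 -> no
String 5 '{}{}{}{}{}{}{{}}{}': depth seq [1 0 1 0 1 0 1 0 1 0 1 0 1 2 1 0 1 0]
  -> pairs=9 depth=2 groups=8 -> no
String 6 '{}{}{}{}{}{}{{}}': depth seq [1 0 1 0 1 0 1 0 1 0 1 0 1 2 1 0]
  -> pairs=8 depth=2 groups=7 -> no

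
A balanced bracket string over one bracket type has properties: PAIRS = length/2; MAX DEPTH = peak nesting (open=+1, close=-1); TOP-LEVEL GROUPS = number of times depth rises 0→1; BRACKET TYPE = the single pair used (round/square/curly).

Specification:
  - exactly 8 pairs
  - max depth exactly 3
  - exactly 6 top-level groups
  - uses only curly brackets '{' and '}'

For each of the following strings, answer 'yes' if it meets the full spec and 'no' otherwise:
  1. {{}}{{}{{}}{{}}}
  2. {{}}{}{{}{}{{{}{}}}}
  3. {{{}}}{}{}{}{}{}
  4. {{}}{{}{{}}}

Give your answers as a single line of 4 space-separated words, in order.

String 1 '{{}}{{}{{}}{{}}}': depth seq [1 2 1 0 1 2 1 2 3 2 1 2 3 2 1 0]
  -> pairs=8 depth=3 groups=2 -> no
String 2 '{{}}{}{{}{}{{{}{}}}}': depth seq [1 2 1 0 1 0 1 2 1 2 1 2 3 4 3 4 3 2 1 0]
  -> pairs=10 depth=4 groups=3 -> no
String 3 '{{{}}}{}{}{}{}{}': depth seq [1 2 3 2 1 0 1 0 1 0 1 0 1 0 1 0]
  -> pairs=8 depth=3 groups=6 -> yes
String 4 '{{}}{{}{{}}}': depth seq [1 2 1 0 1 2 1 2 3 2 1 0]
  -> pairs=6 depth=3 groups=2 -> no

Answer: no no yes no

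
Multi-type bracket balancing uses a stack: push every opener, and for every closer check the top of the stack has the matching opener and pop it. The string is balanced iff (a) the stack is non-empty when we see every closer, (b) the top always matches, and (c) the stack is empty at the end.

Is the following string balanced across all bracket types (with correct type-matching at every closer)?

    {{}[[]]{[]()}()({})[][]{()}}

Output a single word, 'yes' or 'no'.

pos 0: push '{'; stack = {
pos 1: push '{'; stack = {{
pos 2: '}' matches '{'; pop; stack = {
pos 3: push '['; stack = {[
pos 4: push '['; stack = {[[
pos 5: ']' matches '['; pop; stack = {[
pos 6: ']' matches '['; pop; stack = {
pos 7: push '{'; stack = {{
pos 8: push '['; stack = {{[
pos 9: ']' matches '['; pop; stack = {{
pos 10: push '('; stack = {{(
pos 11: ')' matches '('; pop; stack = {{
pos 12: '}' matches '{'; pop; stack = {
pos 13: push '('; stack = {(
pos 14: ')' matches '('; pop; stack = {
pos 15: push '('; stack = {(
pos 16: push '{'; stack = {({
pos 17: '}' matches '{'; pop; stack = {(
pos 18: ')' matches '('; pop; stack = {
pos 19: push '['; stack = {[
pos 20: ']' matches '['; pop; stack = {
pos 21: push '['; stack = {[
pos 22: ']' matches '['; pop; stack = {
pos 23: push '{'; stack = {{
pos 24: push '('; stack = {{(
pos 25: ')' matches '('; pop; stack = {{
pos 26: '}' matches '{'; pop; stack = {
pos 27: '}' matches '{'; pop; stack = (empty)
end: stack empty → VALID
Verdict: properly nested → yes

Answer: yes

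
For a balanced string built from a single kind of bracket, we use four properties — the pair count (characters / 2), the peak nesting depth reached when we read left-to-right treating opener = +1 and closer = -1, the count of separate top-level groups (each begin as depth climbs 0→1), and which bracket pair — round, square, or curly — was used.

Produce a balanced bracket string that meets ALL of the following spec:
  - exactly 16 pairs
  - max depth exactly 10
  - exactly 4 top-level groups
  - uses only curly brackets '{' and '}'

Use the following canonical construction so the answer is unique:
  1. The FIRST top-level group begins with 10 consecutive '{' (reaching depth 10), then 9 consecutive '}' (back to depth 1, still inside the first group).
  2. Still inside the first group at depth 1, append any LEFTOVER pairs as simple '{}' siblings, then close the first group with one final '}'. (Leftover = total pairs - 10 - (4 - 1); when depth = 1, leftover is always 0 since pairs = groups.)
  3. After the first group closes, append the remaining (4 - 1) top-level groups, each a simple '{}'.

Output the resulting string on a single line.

Spec: pairs=16 depth=10 groups=4
Leftover pairs = 16 - 10 - (4-1) = 3
First group: deep chain of depth 10 + 3 sibling pairs
Remaining 3 groups: simple '{}' each

Answer: {{{{{{{{{{}}}}}}}}}{}{}{}}{}{}{}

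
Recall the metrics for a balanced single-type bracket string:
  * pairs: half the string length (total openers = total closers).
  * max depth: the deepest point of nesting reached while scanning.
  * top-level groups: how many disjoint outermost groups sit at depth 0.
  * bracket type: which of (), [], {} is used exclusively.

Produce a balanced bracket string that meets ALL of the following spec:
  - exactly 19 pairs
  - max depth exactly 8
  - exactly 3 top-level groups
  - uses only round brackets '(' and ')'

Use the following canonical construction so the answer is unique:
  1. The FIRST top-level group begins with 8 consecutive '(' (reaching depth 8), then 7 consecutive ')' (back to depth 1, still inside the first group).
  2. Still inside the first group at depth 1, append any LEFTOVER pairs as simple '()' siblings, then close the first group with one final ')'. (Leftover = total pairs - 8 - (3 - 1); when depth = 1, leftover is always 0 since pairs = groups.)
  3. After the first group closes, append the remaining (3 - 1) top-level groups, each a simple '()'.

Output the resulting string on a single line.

Spec: pairs=19 depth=8 groups=3
Leftover pairs = 19 - 8 - (3-1) = 9
First group: deep chain of depth 8 + 9 sibling pairs
Remaining 2 groups: simple '()' each

Answer: (((((((()))))))()()()()()()()()())()()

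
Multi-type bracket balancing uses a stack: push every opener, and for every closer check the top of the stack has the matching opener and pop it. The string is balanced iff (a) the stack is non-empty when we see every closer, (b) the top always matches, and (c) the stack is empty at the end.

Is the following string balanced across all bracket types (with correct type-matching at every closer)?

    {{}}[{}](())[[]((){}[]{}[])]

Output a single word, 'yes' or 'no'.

pos 0: push '{'; stack = {
pos 1: push '{'; stack = {{
pos 2: '}' matches '{'; pop; stack = {
pos 3: '}' matches '{'; pop; stack = (empty)
pos 4: push '['; stack = [
pos 5: push '{'; stack = [{
pos 6: '}' matches '{'; pop; stack = [
pos 7: ']' matches '['; pop; stack = (empty)
pos 8: push '('; stack = (
pos 9: push '('; stack = ((
pos 10: ')' matches '('; pop; stack = (
pos 11: ')' matches '('; pop; stack = (empty)
pos 12: push '['; stack = [
pos 13: push '['; stack = [[
pos 14: ']' matches '['; pop; stack = [
pos 15: push '('; stack = [(
pos 16: push '('; stack = [((
pos 17: ')' matches '('; pop; stack = [(
pos 18: push '{'; stack = [({
pos 19: '}' matches '{'; pop; stack = [(
pos 20: push '['; stack = [([
pos 21: ']' matches '['; pop; stack = [(
pos 22: push '{'; stack = [({
pos 23: '}' matches '{'; pop; stack = [(
pos 24: push '['; stack = [([
pos 25: ']' matches '['; pop; stack = [(
pos 26: ')' matches '('; pop; stack = [
pos 27: ']' matches '['; pop; stack = (empty)
end: stack empty → VALID
Verdict: properly nested → yes

Answer: yes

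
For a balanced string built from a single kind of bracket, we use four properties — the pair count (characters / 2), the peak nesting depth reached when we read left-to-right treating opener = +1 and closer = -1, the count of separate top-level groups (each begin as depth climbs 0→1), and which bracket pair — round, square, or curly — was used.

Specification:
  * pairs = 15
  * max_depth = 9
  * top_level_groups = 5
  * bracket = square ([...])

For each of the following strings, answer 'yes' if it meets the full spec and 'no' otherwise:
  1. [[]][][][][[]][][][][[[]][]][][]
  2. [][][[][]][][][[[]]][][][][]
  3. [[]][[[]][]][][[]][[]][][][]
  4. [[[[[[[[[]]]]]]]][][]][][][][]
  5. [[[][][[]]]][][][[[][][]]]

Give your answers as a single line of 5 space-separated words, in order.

String 1 '[[]][][][][[]][][][][[[]][]][][]': depth seq [1 2 1 0 1 0 1 0 1 0 1 2 1 0 1 0 1 0 1 0 1 2 3 2 1 2 1 0 1 0 1 0]
  -> pairs=16 depth=3 groups=11 -> no
String 2 '[][][[][]][][][[[]]][][][][]': depth seq [1 0 1 0 1 2 1 2 1 0 1 0 1 0 1 2 3 2 1 0 1 0 1 0 1 0 1 0]
  -> pairs=14 depth=3 groups=10 -> no
String 3 '[[]][[[]][]][][[]][[]][][][]': depth seq [1 2 1 0 1 2 3 2 1 2 1 0 1 0 1 2 1 0 1 2 1 0 1 0 1 0 1 0]
  -> pairs=14 depth=3 groups=8 -> no
String 4 '[[[[[[[[[]]]]]]]][][]][][][][]': depth seq [1 2 3 4 5 6 7 8 9 8 7 6 5 4 3 2 1 2 1 2 1 0 1 0 1 0 1 0 1 0]
  -> pairs=15 depth=9 groups=5 -> yes
String 5 '[[[][][[]]]][][][[[][][]]]': depth seq [1 2 3 2 3 2 3 4 3 2 1 0 1 0 1 0 1 2 3 2 3 2 3 2 1 0]
  -> pairs=13 depth=4 groups=4 -> no

Answer: no no no yes no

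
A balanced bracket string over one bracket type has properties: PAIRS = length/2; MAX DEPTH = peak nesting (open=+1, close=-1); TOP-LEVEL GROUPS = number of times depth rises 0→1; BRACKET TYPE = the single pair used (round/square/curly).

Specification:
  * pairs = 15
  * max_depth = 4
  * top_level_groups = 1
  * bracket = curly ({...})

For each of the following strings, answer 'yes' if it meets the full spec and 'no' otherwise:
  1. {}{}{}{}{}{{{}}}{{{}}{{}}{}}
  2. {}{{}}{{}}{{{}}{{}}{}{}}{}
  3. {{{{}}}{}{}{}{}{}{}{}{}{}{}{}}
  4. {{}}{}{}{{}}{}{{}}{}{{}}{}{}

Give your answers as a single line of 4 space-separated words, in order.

String 1 '{}{}{}{}{}{{{}}}{{{}}{{}}{}}': depth seq [1 0 1 0 1 0 1 0 1 0 1 2 3 2 1 0 1 2 3 2 1 2 3 2 1 2 1 0]
  -> pairs=14 depth=3 groups=7 -> no
String 2 '{}{{}}{{}}{{{}}{{}}{}{}}{}': depth seq [1 0 1 2 1 0 1 2 1 0 1 2 3 2 1 2 3 2 1 2 1 2 1 0 1 0]
  -> pairs=13 depth=3 groups=5 -> no
String 3 '{{{{}}}{}{}{}{}{}{}{}{}{}{}{}}': depth seq [1 2 3 4 3 2 1 2 1 2 1 2 1 2 1 2 1 2 1 2 1 2 1 2 1 2 1 2 1 0]
  -> pairs=15 depth=4 groups=1 -> yes
String 4 '{{}}{}{}{{}}{}{{}}{}{{}}{}{}': depth seq [1 2 1 0 1 0 1 0 1 2 1 0 1 0 1 2 1 0 1 0 1 2 1 0 1 0 1 0]
  -> pairs=14 depth=2 groups=10 -> no

Answer: no no yes no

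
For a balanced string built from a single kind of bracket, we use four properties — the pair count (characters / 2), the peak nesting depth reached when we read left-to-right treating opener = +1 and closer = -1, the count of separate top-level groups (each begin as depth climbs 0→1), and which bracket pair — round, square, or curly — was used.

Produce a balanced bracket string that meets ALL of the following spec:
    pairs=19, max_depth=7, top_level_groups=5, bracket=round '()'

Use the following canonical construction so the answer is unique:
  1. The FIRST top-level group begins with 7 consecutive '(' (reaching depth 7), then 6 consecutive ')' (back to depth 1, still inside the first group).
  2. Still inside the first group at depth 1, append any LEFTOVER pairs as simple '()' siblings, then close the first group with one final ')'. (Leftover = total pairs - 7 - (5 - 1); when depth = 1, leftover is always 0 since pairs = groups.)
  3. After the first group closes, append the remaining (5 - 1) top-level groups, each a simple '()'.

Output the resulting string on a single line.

Spec: pairs=19 depth=7 groups=5
Leftover pairs = 19 - 7 - (5-1) = 8
First group: deep chain of depth 7 + 8 sibling pairs
Remaining 4 groups: simple '()' each

Answer: ((((((())))))()()()()()()()())()()()()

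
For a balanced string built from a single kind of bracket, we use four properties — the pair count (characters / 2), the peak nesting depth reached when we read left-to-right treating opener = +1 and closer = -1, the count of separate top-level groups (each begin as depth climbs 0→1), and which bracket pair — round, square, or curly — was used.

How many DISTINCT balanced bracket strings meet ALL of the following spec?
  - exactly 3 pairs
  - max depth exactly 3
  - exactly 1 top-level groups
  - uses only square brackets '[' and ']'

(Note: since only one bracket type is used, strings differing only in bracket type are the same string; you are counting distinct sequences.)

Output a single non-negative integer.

Answer: 1

Derivation:
Spec: pairs=3 depth=3 groups=1
Count(depth <= 3) = 2
Count(depth <= 2) = 1
Count(depth == 3) = 2 - 1 = 1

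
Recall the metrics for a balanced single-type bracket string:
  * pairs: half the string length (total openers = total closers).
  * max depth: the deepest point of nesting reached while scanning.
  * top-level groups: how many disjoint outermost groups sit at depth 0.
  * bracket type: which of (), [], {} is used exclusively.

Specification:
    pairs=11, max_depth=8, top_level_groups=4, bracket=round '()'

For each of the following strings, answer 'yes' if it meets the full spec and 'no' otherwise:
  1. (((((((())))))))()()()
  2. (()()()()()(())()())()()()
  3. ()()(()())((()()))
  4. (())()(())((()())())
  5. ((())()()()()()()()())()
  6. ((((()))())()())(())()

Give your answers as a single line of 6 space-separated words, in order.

Answer: yes no no no no no

Derivation:
String 1 '(((((((())))))))()()()': depth seq [1 2 3 4 5 6 7 8 7 6 5 4 3 2 1 0 1 0 1 0 1 0]
  -> pairs=11 depth=8 groups=4 -> yes
String 2 '(()()()()()(())()())()()()': depth seq [1 2 1 2 1 2 1 2 1 2 1 2 3 2 1 2 1 2 1 0 1 0 1 0 1 0]
  -> pairs=13 depth=3 groups=4 -> no
String 3 '()()(()())((()()))': depth seq [1 0 1 0 1 2 1 2 1 0 1 2 3 2 3 2 1 0]
  -> pairs=9 depth=3 groups=4 -> no
String 4 '(())()(())((()())())': depth seq [1 2 1 0 1 0 1 2 1 0 1 2 3 2 3 2 1 2 1 0]
  -> pairs=10 depth=3 groups=4 -> no
String 5 '((())()()()()()()()())()': depth seq [1 2 3 2 1 2 1 2 1 2 1 2 1 2 1 2 1 2 1 2 1 0 1 0]
  -> pairs=12 depth=3 groups=2 -> no
String 6 '((((()))())()())(())()': depth seq [1 2 3 4 5 4 3 2 3 2 1 2 1 2 1 0 1 2 1 0 1 0]
  -> pairs=11 depth=5 groups=3 -> no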